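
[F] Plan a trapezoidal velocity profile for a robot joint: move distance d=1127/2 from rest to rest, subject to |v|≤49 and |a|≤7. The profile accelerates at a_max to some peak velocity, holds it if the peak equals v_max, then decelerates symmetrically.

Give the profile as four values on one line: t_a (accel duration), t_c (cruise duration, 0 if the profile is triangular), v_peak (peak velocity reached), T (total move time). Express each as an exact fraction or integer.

t_a=7 t_c=9/2 v_peak=49 T=37/2

v_max²/a_max = 49²/7 = 343
1127/2 ≥ 343 → trapezoidal
t_a = 49/7 = 7; v_peak = 49
d_cruise = 1127/2 − 343 = 441/2; t_c = (441/2)/49 = 9/2
T = 2·7 + 9/2 = 37/2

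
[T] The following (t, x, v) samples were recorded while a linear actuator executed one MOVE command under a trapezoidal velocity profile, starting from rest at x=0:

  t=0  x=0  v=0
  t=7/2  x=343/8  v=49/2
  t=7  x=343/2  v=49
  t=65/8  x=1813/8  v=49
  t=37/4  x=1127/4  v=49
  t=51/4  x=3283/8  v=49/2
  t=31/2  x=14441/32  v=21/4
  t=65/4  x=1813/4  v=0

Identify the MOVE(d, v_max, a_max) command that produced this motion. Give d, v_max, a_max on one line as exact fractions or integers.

d=1813/4 v_max=49 a_max=7

final state: t=65/4, x=1813/4, v=0 → d = 1813/4
a_max = (49/2−0)/(7/2−0) = 7
max v = 49 over t∈[7,37/4] → v_max = 49
check: 49·(7+9/4) = 1813/4 ✓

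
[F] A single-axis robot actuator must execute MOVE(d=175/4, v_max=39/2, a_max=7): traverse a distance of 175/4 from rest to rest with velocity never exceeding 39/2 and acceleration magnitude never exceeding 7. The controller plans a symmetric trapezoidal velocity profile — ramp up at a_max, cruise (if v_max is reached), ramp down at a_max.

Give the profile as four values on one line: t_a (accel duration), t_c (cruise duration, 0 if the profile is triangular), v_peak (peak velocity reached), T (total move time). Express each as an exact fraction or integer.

vₘ²/aₘ = (39/2)²/7 = 1521/28
175/4 < 1521/28 so t_c = 0
v_peak = √(175/4·7) = √(1225/4) = 35/2
t_a = (35/2)/7 = 5/2; t_c = 0
T = 2·5/2 = 5

t_a=5/2 t_c=0 v_peak=35/2 T=5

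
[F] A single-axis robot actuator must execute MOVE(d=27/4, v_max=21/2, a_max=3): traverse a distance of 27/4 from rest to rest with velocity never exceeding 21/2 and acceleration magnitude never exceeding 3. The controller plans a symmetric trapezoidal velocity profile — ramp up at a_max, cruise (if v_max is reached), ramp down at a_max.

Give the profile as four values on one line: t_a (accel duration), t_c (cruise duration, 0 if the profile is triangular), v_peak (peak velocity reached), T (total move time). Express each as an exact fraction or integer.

t_a=3/2 t_c=0 v_peak=9/2 T=3

(v_max)²/a_max = (21/2)²/3 = 147/4
27/4 < 147/4 ⇒ no cruise
v_peak = √(27/4·3) = √(81/4) = 9/2
t_a = (9/2)/3 = 3/2; t_c = 0
T = 2·3/2 = 3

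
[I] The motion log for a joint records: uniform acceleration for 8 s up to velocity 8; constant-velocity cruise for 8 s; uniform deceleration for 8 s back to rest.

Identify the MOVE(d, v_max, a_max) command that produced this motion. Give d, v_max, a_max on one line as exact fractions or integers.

d=128 v_max=8 a_max=1

a_max = 8/8 = 1
d_a = ½·8·8 = 32; d_c = 8·8 = 64
d = 2·32 + 64 = 128
t_c = 8 > 0 ⇒ limit active, v_max = 8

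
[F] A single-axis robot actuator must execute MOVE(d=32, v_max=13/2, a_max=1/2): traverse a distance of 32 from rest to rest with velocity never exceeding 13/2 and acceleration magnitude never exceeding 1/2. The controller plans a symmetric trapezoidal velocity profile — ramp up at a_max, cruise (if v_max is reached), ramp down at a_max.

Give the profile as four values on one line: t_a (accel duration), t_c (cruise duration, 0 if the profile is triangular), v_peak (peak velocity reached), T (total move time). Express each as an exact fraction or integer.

v_max²/a_max = (13/2)²/(1/2) = 169/2
32 < 169/2 → triangular
v_peak = √(32·1/2) = √16 = 4
t_a = 4/(1/2) = 8; t_c = 0
T = 2·8 = 16

t_a=8 t_c=0 v_peak=4 T=16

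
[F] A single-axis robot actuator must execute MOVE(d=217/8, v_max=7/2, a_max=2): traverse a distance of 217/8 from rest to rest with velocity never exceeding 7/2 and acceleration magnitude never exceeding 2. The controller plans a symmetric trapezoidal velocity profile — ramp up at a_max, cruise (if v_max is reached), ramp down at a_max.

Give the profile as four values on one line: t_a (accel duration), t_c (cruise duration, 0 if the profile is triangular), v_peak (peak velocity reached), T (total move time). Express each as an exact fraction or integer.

vₘ²/aₘ = (7/2)²/2 = 49/8
217/8 ≥ 49/8 ⇒ cruise phase
t_a = (7/2)/2 = 7/4; v_peak = 7/2
d_cruise = 217/8 − 49/8 = 21; t_c = 21/(7/2) = 6
T = 2·7/4 + 6 = 19/2

t_a=7/4 t_c=6 v_peak=7/2 T=19/2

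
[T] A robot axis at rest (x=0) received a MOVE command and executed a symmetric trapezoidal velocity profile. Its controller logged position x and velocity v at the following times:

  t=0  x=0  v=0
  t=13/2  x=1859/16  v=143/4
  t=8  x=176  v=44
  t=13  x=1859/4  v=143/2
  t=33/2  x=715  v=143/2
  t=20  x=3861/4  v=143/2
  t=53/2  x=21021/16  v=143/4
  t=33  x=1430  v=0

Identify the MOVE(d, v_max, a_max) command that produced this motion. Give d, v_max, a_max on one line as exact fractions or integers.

d=1430 v_max=143/2 a_max=11/2

final state: t=33, x=1430, v=0 → d = 1430
a_max = (143/4−0)/(13/2−0) = 11/2
max v = 143/2 over t∈[13,20] → v_max = 143/2
check: 143/2·(13+7) = 1430 ✓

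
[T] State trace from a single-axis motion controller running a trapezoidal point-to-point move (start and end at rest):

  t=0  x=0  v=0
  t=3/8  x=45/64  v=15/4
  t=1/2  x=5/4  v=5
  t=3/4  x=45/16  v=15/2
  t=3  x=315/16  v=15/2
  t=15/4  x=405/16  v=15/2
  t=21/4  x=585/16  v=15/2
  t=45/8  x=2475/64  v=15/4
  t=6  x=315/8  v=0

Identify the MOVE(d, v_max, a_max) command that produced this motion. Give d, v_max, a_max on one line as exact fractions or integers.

d=315/8 v_max=15/2 a_max=10

final state: t=6, x=315/8, v=0 → d = 315/8
a_max = (15/4−0)/(3/8−0) = 10
max v = 15/2 over t∈[3/4,21/4] → v_max = 15/2
check: 15/2·(3/4+9/2) = 315/8 ✓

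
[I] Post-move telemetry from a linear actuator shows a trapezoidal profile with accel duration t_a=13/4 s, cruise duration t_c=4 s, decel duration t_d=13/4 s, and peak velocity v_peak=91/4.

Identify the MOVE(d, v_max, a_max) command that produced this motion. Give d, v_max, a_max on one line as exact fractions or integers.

a_max = (91/4)/(13/4) = 7
d_a = ½·91/4·13/4 = 1183/32; d_c = 91/4·4 = 91
d = 2·1183/32 + 91 = 2639/16
t_c = 4 > 0 → v_max = v_peak = 91/4

d=2639/16 v_max=91/4 a_max=7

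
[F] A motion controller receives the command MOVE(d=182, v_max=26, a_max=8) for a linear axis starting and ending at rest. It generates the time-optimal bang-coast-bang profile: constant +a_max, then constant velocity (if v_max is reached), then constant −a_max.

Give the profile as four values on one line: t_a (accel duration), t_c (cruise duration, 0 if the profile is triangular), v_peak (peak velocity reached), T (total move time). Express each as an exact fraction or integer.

t_a=13/4 t_c=15/4 v_peak=26 T=41/4

v_max²/a_max = 26²/8 = 169/2
182 ≥ 169/2 ⇒ cruise phase
t_a = 26/8 = 13/4; v_peak = 26
d_cruise = 182 − 169/2 = 195/2; t_c = (195/2)/26 = 15/4
T = 2·13/4 + 15/4 = 41/4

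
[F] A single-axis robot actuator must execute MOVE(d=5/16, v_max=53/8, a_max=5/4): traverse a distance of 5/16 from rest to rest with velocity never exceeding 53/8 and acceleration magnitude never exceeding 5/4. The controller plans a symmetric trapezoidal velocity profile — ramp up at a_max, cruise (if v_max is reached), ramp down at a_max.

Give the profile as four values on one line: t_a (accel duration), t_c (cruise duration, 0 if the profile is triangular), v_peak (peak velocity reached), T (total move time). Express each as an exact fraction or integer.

t_a=1/2 t_c=0 v_peak=5/8 T=1

vₘ²/aₘ = (53/8)²/(5/4) = 2809/80
5/16 < 2809/80 → triangular
v_peak = √(5/16·5/4) = √(25/64) = 5/8
t_a = (5/8)/(5/4) = 1/2; t_c = 0
T = 2·1/2 = 1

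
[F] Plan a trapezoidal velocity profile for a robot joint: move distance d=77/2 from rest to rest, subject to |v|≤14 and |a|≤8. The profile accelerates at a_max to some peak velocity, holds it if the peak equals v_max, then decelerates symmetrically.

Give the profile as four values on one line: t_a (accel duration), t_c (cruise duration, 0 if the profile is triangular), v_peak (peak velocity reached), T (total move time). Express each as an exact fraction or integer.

t_a=7/4 t_c=1 v_peak=14 T=9/2

(v_max)²/a_max = 14²/8 = 49/2
77/2 ≥ 49/2 ⇒ cruise phase
t_a = 14/8 = 7/4; v_peak = 14
d_cruise = 77/2 − 49/2 = 14; t_c = 14/14 = 1
T = 2·7/4 + 1 = 9/2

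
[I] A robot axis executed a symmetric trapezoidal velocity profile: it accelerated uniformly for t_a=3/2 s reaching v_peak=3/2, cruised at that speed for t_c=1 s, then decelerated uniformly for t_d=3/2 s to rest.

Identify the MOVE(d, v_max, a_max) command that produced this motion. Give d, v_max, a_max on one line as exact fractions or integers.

d=15/4 v_max=3/2 a_max=1

a_max = (3/2)/(3/2) = 1
d_a = ½·3/2·3/2 = 9/8; d_c = 3/2·1 = 3/2
d = 2·9/8 + 3/2 = 15/4
t_c = 1 > 0 so v_max = 3/2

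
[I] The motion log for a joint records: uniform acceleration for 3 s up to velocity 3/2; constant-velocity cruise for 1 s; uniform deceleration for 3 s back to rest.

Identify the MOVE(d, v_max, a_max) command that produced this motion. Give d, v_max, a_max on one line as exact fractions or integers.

d=6 v_max=3/2 a_max=1/2

a_max = (3/2)/3 = 1/2
d_a = ½·3/2·3 = 9/4; d_c = 3/2·1 = 3/2
d = 2·9/4 + 3/2 = 6
t_c = 1 > 0 so v_max = 3/2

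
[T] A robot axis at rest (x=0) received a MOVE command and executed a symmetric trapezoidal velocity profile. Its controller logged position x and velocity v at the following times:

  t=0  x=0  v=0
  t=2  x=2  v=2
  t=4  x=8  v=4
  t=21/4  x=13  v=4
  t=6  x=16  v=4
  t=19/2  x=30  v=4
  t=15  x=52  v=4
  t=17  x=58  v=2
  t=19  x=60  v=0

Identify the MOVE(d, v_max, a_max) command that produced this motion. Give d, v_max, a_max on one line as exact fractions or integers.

d=60 v_max=4 a_max=1

final state: t=19, x=60, v=0 → d = 60
a_max = (2−0)/(2−0) = 1
max v = 4 over t∈[4,15] → v_max = 4
check: 4·(4+11) = 60 ✓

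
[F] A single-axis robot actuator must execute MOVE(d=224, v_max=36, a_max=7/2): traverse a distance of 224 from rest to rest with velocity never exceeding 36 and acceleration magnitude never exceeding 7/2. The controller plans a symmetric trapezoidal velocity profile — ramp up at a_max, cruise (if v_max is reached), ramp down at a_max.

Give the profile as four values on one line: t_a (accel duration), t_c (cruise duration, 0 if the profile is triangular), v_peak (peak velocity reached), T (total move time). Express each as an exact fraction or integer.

t_a=8 t_c=0 v_peak=28 T=16

v_max²/a_max = 36²/(7/2) = 2592/7
224 < 2592/7 → triangular
v_peak = √(224·7/2) = √784 = 28
t_a = 28/(7/2) = 8; t_c = 0
T = 2·8 = 16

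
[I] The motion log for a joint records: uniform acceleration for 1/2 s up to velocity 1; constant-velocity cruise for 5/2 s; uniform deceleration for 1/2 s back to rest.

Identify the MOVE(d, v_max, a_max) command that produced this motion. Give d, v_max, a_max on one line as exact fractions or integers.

d=3 v_max=1 a_max=2

a_max = 1/(1/2) = 2
d_a = ½·1·1/2 = 1/4; d_c = 1·5/2 = 5/2
d = 2·1/4 + 5/2 = 3
t_c = 5/2 > 0 ⇒ limit active, v_max = 1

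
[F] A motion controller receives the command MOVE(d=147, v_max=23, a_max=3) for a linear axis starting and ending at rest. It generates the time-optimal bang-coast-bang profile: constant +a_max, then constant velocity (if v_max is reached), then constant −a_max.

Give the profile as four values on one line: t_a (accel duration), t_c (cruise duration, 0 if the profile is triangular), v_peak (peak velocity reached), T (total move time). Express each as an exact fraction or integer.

t_a=7 t_c=0 v_peak=21 T=14

vₘ²/aₘ = 23²/3 = 529/3
147 < 529/3 ⇒ no cruise
v_peak = √(147·3) = √441 = 21
t_a = 21/3 = 7; t_c = 0
T = 2·7 = 14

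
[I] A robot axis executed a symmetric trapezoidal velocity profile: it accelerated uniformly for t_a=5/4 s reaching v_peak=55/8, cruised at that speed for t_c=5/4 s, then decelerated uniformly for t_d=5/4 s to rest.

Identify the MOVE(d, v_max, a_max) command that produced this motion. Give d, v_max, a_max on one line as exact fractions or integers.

a_max = (55/8)/(5/4) = 11/2
d_a = ½·55/8·5/4 = 275/64; d_c = 55/8·5/4 = 275/32
d = 2·275/64 + 275/32 = 275/16
t_c = 5/4 > 0 → v_max = v_peak = 55/8

d=275/16 v_max=55/8 a_max=11/2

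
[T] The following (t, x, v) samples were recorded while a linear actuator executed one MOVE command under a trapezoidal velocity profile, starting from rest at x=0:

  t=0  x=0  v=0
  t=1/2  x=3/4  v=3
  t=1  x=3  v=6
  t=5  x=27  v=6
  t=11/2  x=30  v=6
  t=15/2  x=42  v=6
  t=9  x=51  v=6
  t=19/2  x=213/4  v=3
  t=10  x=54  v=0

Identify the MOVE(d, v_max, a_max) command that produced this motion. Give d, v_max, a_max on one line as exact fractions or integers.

final state: t=10, x=54, v=0 → d = 54
a_max = (3−0)/(1/2−0) = 6
max v = 6 over t∈[1,9] → v_max = 6
check: 6·(1+8) = 54 ✓

d=54 v_max=6 a_max=6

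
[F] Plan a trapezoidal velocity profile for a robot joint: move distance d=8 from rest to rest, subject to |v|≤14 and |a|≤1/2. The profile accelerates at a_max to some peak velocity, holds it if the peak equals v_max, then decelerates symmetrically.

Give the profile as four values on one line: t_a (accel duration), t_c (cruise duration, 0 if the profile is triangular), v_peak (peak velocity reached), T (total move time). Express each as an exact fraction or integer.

t_a=4 t_c=0 v_peak=2 T=8

vₘ²/aₘ = 14²/(1/2) = 392
8 < 392 ⇒ no cruise
v_peak = √(8·1/2) = √4 = 2
t_a = 2/(1/2) = 4; t_c = 0
T = 2·4 = 8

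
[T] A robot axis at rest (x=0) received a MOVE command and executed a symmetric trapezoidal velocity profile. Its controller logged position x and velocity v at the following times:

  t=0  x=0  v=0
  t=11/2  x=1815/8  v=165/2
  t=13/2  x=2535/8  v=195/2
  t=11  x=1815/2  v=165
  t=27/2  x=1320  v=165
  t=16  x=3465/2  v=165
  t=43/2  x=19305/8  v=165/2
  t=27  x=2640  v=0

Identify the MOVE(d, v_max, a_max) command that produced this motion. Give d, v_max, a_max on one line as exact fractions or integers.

d=2640 v_max=165 a_max=15

final state: t=27, x=2640, v=0 → d = 2640
a_max = (165/2−0)/(11/2−0) = 15
max v = 165 over t∈[11,16] → v_max = 165
check: 165·(11+5) = 2640 ✓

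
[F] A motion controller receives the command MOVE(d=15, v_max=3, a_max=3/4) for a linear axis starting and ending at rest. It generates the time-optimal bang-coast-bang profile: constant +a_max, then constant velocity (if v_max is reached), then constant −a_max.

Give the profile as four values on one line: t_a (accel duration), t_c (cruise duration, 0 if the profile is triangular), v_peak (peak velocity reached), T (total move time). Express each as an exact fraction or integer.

t_a=4 t_c=1 v_peak=3 T=9

vₘ²/aₘ = 3²/(3/4) = 12
15 ≥ 12 → trapezoidal
t_a = 3/(3/4) = 4; v_peak = 3
d_cruise = 15 − 12 = 3; t_c = 3/3 = 1
T = 2·4 + 1 = 9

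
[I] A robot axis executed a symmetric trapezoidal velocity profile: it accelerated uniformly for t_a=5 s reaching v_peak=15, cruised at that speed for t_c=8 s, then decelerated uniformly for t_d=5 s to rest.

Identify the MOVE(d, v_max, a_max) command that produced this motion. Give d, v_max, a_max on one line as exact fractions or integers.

d=195 v_max=15 a_max=3

a_max = 15/5 = 3
d_a = ½·15·5 = 75/2; d_c = 15·8 = 120
d = 2·75/2 + 120 = 195
t_c = 8 > 0 → v_max = v_peak = 15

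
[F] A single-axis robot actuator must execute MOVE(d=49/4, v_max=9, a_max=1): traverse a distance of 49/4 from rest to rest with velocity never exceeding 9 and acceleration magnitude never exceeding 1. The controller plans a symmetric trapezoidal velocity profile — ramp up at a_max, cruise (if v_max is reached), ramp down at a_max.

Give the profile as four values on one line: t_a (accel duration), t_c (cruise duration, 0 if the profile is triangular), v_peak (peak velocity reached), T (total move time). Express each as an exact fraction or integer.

vₘ²/aₘ = 9²/1 = 81
49/4 < 81 ⇒ no cruise
v_peak = √(49/4·1) = √(49/4) = 7/2
t_a = (7/2)/1 = 7/2; t_c = 0
T = 2·7/2 = 7

t_a=7/2 t_c=0 v_peak=7/2 T=7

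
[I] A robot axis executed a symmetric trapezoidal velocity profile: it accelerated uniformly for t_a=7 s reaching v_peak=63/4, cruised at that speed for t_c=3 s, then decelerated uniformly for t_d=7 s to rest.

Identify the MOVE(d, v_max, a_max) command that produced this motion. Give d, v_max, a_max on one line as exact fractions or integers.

a_max = (63/4)/7 = 9/4
d_a = ½·63/4·7 = 441/8; d_c = 63/4·3 = 189/4
d = 2·441/8 + 189/4 = 315/2
t_c = 3 > 0 ⇒ limit active, v_max = 63/4

d=315/2 v_max=63/4 a_max=9/4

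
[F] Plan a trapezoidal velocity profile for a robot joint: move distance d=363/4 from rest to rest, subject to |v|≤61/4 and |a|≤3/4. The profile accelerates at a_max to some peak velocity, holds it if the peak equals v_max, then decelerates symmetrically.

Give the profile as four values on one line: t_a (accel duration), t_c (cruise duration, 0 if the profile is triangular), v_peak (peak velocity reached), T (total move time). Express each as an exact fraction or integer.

vₘ²/aₘ = (61/4)²/(3/4) = 3721/12
363/4 < 3721/12 → triangular
v_peak = √(363/4·3/4) = √(1089/16) = 33/4
t_a = (33/4)/(3/4) = 11; t_c = 0
T = 2·11 = 22

t_a=11 t_c=0 v_peak=33/4 T=22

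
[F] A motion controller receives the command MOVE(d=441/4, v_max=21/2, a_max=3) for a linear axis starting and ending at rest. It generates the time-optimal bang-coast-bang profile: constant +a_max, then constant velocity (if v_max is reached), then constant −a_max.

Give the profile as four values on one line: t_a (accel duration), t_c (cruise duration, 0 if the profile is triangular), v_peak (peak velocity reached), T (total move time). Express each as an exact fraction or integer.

vₘ²/aₘ = (21/2)²/3 = 147/4
441/4 ≥ 147/4 so v_max reached
t_a = (21/2)/3 = 7/2; v_peak = 21/2
d_cruise = 441/4 − 147/4 = 147/2; t_c = (147/2)/(21/2) = 7
T = 2·7/2 + 7 = 14

t_a=7/2 t_c=7 v_peak=21/2 T=14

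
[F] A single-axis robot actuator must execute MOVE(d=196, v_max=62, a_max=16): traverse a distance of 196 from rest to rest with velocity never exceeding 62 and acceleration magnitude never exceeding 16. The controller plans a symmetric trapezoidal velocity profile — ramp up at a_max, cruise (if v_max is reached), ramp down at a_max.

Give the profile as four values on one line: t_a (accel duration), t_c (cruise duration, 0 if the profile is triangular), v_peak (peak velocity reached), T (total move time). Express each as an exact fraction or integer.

t_a=7/2 t_c=0 v_peak=56 T=7

vₘ²/aₘ = 62²/16 = 961/4
196 < 961/4 ⇒ no cruise
v_peak = √(196·16) = √3136 = 56
t_a = 56/16 = 7/2; t_c = 0
T = 2·7/2 = 7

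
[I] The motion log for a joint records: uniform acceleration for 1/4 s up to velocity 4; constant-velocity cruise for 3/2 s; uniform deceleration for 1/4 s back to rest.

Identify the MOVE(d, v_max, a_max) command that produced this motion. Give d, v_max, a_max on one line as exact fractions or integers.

a_max = 4/(1/4) = 16
d_a = ½·4·1/4 = 1/2; d_c = 4·3/2 = 6
d = 2·1/2 + 6 = 7
t_c = 3/2 > 0 ⇒ limit active, v_max = 4

d=7 v_max=4 a_max=16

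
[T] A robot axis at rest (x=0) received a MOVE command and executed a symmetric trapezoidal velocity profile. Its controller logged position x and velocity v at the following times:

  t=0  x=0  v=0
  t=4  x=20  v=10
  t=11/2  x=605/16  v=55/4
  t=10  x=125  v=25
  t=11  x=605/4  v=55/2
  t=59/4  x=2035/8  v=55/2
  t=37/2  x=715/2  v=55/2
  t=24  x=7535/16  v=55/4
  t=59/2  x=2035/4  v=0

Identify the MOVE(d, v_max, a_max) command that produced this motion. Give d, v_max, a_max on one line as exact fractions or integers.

final state: t=59/2, x=2035/4, v=0 → d = 2035/4
a_max = (10−0)/(4−0) = 5/2
max v = 55/2 over t∈[11,37/2] → v_max = 55/2
check: 55/2·(11+15/2) = 2035/4 ✓

d=2035/4 v_max=55/2 a_max=5/2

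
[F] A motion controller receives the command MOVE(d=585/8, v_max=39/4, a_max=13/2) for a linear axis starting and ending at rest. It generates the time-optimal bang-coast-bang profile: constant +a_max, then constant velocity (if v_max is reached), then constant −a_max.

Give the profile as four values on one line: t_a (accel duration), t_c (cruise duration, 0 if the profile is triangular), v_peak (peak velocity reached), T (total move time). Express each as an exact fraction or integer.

t_a=3/2 t_c=6 v_peak=39/4 T=9

(v_max)²/a_max = (39/4)²/(13/2) = 117/8
585/8 ≥ 117/8 ⇒ cruise phase
t_a = (39/4)/(13/2) = 3/2; v_peak = 39/4
d_cruise = 585/8 − 117/8 = 117/2; t_c = (117/2)/(39/4) = 6
T = 2·3/2 + 6 = 9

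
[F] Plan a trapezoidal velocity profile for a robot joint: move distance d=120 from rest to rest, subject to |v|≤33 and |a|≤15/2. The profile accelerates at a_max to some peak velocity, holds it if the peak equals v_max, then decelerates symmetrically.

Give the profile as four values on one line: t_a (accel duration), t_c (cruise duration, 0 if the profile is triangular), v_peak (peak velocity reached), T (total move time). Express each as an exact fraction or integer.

vₘ²/aₘ = 33²/(15/2) = 726/5
120 < 726/5 so t_c = 0
v_peak = √(120·15/2) = √900 = 30
t_a = 30/(15/2) = 4; t_c = 0
T = 2·4 = 8

t_a=4 t_c=0 v_peak=30 T=8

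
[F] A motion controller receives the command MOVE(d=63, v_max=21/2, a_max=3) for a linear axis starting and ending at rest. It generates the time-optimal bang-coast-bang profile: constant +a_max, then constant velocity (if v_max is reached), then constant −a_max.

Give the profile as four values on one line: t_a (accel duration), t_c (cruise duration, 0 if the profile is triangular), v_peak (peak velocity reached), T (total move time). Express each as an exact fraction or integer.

v_max²/a_max = (21/2)²/3 = 147/4
63 ≥ 147/4 so v_max reached
t_a = (21/2)/3 = 7/2; v_peak = 21/2
d_cruise = 63 − 147/4 = 105/4; t_c = (105/4)/(21/2) = 5/2
T = 2·7/2 + 5/2 = 19/2

t_a=7/2 t_c=5/2 v_peak=21/2 T=19/2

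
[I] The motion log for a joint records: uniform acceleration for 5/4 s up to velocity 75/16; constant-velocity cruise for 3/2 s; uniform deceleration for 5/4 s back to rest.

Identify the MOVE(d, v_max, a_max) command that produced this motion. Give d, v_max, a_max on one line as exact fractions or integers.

a_max = (75/16)/(5/4) = 15/4
d_a = ½·75/16·5/4 = 375/128; d_c = 75/16·3/2 = 225/32
d = 2·375/128 + 225/32 = 825/64
t_c = 3/2 > 0 → v_max = v_peak = 75/16

d=825/64 v_max=75/16 a_max=15/4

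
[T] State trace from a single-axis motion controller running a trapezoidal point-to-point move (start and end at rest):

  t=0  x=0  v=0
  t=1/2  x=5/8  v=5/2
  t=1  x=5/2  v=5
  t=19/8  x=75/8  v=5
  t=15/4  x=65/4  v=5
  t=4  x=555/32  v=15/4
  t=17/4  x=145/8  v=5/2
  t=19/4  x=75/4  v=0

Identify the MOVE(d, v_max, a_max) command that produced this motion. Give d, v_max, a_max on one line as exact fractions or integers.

d=75/4 v_max=5 a_max=5

final state: t=19/4, x=75/4, v=0 → d = 75/4
a_max = (5/2−0)/(1/2−0) = 5
max v = 5 over t∈[1,15/4] → v_max = 5
check: 5·(1+11/4) = 75/4 ✓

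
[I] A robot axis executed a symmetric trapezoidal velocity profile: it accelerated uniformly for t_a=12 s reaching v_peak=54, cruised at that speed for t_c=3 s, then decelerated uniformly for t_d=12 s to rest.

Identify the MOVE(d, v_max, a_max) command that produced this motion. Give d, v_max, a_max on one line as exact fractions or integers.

a_max = 54/12 = 9/2
d_a = ½·54·12 = 324; d_c = 54·3 = 162
d = 2·324 + 162 = 810
t_c = 3 > 0 ⇒ limit active, v_max = 54

d=810 v_max=54 a_max=9/2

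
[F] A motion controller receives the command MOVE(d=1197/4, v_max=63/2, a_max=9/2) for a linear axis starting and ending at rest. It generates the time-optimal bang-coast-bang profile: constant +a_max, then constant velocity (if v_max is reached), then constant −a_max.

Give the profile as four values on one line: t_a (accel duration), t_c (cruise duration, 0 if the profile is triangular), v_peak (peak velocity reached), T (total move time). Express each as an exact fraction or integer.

t_a=7 t_c=5/2 v_peak=63/2 T=33/2

v_max²/a_max = (63/2)²/(9/2) = 441/2
1197/4 ≥ 441/2 ⇒ cruise phase
t_a = (63/2)/(9/2) = 7; v_peak = 63/2
d_cruise = 1197/4 − 441/2 = 315/4; t_c = (315/4)/(63/2) = 5/2
T = 2·7 + 5/2 = 33/2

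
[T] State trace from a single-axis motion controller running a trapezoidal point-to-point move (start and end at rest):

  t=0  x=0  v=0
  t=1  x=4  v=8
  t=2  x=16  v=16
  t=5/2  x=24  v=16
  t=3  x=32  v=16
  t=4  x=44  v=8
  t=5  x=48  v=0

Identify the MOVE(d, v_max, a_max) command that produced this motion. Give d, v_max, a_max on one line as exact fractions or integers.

d=48 v_max=16 a_max=8

final state: t=5, x=48, v=0 → d = 48
a_max = (8−0)/(1−0) = 8
max v = 16 over t∈[2,3] → v_max = 16
check: 16·(2+1) = 48 ✓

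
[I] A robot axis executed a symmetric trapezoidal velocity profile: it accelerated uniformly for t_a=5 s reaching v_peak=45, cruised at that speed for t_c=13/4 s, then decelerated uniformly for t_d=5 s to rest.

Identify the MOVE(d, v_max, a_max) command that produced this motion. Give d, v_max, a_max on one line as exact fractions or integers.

d=1485/4 v_max=45 a_max=9

a_max = 45/5 = 9
d_a = ½·45·5 = 225/2; d_c = 45·13/4 = 585/4
d = 2·225/2 + 585/4 = 1485/4
t_c = 13/4 > 0 so v_max = 45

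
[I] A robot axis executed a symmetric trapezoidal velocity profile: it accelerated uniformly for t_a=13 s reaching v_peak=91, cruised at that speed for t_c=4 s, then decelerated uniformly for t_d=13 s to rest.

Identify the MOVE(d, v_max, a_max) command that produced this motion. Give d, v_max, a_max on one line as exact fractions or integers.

d=1547 v_max=91 a_max=7

a_max = 91/13 = 7
d_a = ½·91·13 = 1183/2; d_c = 91·4 = 364
d = 2·1183/2 + 364 = 1547
t_c = 4 > 0 ⇒ limit active, v_max = 91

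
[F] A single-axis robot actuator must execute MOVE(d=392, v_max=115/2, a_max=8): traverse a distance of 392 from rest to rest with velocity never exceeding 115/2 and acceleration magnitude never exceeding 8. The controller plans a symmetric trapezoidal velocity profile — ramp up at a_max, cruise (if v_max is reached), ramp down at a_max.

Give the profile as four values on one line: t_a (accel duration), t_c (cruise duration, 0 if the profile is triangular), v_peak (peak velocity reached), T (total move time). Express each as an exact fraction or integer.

t_a=7 t_c=0 v_peak=56 T=14

v_max²/a_max = (115/2)²/8 = 13225/32
392 < 13225/32 → triangular
v_peak = √(392·8) = √3136 = 56
t_a = 56/8 = 7; t_c = 0
T = 2·7 = 14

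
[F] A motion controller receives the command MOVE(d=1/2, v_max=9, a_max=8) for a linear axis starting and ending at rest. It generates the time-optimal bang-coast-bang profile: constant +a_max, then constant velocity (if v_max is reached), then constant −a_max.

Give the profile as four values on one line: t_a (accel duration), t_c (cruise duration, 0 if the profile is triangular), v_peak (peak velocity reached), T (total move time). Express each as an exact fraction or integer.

v_max²/a_max = 9²/8 = 81/8
1/2 < 81/8 ⇒ no cruise
v_peak = √(1/2·8) = √4 = 2
t_a = 2/8 = 1/4; t_c = 0
T = 2·1/4 = 1/2

t_a=1/4 t_c=0 v_peak=2 T=1/2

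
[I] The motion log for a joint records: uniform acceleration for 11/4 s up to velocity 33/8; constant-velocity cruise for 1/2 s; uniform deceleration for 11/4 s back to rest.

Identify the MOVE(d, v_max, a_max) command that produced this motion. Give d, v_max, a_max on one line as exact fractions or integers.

d=429/32 v_max=33/8 a_max=3/2

a_max = (33/8)/(11/4) = 3/2
d_a = ½·33/8·11/4 = 363/64; d_c = 33/8·1/2 = 33/16
d = 2·363/64 + 33/16 = 429/32
t_c = 1/2 > 0 ⇒ limit active, v_max = 33/8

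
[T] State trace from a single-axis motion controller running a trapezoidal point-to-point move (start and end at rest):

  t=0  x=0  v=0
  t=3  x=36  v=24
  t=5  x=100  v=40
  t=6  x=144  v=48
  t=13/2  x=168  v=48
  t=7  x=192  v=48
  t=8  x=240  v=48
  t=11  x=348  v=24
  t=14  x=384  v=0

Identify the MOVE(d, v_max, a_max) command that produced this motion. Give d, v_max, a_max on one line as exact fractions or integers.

d=384 v_max=48 a_max=8

final state: t=14, x=384, v=0 → d = 384
a_max = (24−0)/(3−0) = 8
max v = 48 over t∈[6,8] → v_max = 48
check: 48·(6+2) = 384 ✓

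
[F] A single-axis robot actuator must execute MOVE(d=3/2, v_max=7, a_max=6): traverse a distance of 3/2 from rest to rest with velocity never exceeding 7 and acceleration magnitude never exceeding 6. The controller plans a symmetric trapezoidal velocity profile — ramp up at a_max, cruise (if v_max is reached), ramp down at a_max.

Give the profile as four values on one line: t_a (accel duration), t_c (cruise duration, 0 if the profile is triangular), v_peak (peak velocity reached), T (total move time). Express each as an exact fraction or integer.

v_max²/a_max = 7²/6 = 49/6
3/2 < 49/6 so t_c = 0
v_peak = √(3/2·6) = √9 = 3
t_a = 3/6 = 1/2; t_c = 0
T = 2·1/2 = 1

t_a=1/2 t_c=0 v_peak=3 T=1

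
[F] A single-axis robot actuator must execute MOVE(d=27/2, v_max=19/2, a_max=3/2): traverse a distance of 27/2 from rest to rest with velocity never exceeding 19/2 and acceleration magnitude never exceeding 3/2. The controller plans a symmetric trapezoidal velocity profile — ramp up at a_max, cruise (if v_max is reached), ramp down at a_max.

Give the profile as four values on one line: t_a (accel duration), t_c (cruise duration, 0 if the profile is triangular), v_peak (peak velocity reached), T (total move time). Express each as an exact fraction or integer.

v_max²/a_max = (19/2)²/(3/2) = 361/6
27/2 < 361/6 → triangular
v_peak = √(27/2·3/2) = √(81/4) = 9/2
t_a = (9/2)/(3/2) = 3; t_c = 0
T = 2·3 = 6

t_a=3 t_c=0 v_peak=9/2 T=6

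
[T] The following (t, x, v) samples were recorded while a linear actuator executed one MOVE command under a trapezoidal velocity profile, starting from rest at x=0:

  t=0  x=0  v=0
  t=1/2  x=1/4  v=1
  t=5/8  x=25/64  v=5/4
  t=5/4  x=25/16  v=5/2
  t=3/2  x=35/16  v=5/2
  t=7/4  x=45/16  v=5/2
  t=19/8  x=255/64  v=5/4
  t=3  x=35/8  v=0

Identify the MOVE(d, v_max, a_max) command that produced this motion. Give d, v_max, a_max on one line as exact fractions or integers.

final state: t=3, x=35/8, v=0 → d = 35/8
a_max = (1−0)/(1/2−0) = 2
max v = 5/2 over t∈[5/4,7/4] → v_max = 5/2
check: 5/2·(5/4+1/2) = 35/8 ✓

d=35/8 v_max=5/2 a_max=2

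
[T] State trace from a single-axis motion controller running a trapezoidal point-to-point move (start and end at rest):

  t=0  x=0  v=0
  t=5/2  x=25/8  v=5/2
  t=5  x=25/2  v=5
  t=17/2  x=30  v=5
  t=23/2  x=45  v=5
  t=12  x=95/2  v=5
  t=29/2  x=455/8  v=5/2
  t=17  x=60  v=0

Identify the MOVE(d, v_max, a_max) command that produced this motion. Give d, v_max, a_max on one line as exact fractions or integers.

d=60 v_max=5 a_max=1

final state: t=17, x=60, v=0 → d = 60
a_max = (5/2−0)/(5/2−0) = 1
max v = 5 over t∈[5,12] → v_max = 5
check: 5·(5+7) = 60 ✓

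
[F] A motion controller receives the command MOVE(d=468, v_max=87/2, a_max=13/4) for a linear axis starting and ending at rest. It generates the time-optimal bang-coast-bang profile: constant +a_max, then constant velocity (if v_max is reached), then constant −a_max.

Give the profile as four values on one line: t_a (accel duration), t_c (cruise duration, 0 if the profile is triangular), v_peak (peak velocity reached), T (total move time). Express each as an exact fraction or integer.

t_a=12 t_c=0 v_peak=39 T=24

(v_max)²/a_max = (87/2)²/(13/4) = 7569/13
468 < 7569/13 → triangular
v_peak = √(468·13/4) = √1521 = 39
t_a = 39/(13/4) = 12; t_c = 0
T = 2·12 = 24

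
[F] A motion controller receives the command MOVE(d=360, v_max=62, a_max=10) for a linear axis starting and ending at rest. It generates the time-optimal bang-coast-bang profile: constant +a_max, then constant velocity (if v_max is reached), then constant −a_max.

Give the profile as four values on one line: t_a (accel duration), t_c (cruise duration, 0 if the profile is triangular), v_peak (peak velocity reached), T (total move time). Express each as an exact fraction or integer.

t_a=6 t_c=0 v_peak=60 T=12

v_max²/a_max = 62²/10 = 1922/5
360 < 1922/5 ⇒ no cruise
v_peak = √(360·10) = √3600 = 60
t_a = 60/10 = 6; t_c = 0
T = 2·6 = 12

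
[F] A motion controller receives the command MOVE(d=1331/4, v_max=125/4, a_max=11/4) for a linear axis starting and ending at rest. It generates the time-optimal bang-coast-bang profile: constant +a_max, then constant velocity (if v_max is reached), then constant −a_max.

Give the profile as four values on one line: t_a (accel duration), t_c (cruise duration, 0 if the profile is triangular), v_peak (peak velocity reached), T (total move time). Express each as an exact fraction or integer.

(v_max)²/a_max = (125/4)²/(11/4) = 15625/44
1331/4 < 15625/44 → triangular
v_peak = √(1331/4·11/4) = √(14641/16) = 121/4
t_a = (121/4)/(11/4) = 11; t_c = 0
T = 2·11 = 22

t_a=11 t_c=0 v_peak=121/4 T=22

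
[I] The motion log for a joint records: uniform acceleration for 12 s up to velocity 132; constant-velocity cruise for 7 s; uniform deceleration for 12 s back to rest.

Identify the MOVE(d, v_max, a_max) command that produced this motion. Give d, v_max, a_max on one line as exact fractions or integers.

a_max = 132/12 = 11
d_a = ½·132·12 = 792; d_c = 132·7 = 924
d = 2·792 + 924 = 2508
t_c = 7 > 0 so v_max = 132

d=2508 v_max=132 a_max=11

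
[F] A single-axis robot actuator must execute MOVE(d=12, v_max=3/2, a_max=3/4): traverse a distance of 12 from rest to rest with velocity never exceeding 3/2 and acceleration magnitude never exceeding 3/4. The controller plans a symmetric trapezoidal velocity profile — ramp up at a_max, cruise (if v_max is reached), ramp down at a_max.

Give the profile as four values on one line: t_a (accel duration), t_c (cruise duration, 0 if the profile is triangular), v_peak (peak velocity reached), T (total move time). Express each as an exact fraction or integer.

t_a=2 t_c=6 v_peak=3/2 T=10

v_max²/a_max = (3/2)²/(3/4) = 3
12 ≥ 3 ⇒ cruise phase
t_a = (3/2)/(3/4) = 2; v_peak = 3/2
d_cruise = 12 − 3 = 9; t_c = 9/(3/2) = 6
T = 2·2 + 6 = 10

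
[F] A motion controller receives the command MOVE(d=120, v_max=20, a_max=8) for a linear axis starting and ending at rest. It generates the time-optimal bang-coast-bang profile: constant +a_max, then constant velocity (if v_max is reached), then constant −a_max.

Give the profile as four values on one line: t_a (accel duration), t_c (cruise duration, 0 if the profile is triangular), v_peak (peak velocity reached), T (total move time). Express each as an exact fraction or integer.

t_a=5/2 t_c=7/2 v_peak=20 T=17/2

v_max²/a_max = 20²/8 = 50
120 ≥ 50 → trapezoidal
t_a = 20/8 = 5/2; v_peak = 20
d_cruise = 120 − 50 = 70; t_c = 70/20 = 7/2
T = 2·5/2 + 7/2 = 17/2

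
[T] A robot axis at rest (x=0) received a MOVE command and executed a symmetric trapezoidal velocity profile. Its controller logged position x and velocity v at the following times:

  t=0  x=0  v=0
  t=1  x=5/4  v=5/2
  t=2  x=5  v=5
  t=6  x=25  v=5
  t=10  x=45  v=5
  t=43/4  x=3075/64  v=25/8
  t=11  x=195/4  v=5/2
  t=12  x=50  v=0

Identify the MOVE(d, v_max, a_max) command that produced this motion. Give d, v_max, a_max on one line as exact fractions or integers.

d=50 v_max=5 a_max=5/2

final state: t=12, x=50, v=0 → d = 50
a_max = (5/2−0)/(1−0) = 5/2
max v = 5 over t∈[2,10] → v_max = 5
check: 5·(2+8) = 50 ✓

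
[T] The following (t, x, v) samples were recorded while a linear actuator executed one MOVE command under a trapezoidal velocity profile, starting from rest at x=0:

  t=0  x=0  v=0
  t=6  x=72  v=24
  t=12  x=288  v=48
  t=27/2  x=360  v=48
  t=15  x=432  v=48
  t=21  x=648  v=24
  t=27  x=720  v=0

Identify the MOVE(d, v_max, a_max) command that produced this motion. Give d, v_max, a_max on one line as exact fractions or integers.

final state: t=27, x=720, v=0 → d = 720
a_max = (24−0)/(6−0) = 4
max v = 48 over t∈[12,15] → v_max = 48
check: 48·(12+3) = 720 ✓

d=720 v_max=48 a_max=4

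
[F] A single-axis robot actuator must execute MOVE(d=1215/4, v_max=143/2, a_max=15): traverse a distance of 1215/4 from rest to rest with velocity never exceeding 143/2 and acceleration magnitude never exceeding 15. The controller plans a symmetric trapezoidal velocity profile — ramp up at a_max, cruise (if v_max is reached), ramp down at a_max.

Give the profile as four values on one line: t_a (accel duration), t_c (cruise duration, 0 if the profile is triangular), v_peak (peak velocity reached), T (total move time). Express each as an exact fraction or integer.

v_max²/a_max = (143/2)²/15 = 20449/60
1215/4 < 20449/60 → triangular
v_peak = √(1215/4·15) = √(18225/4) = 135/2
t_a = (135/2)/15 = 9/2; t_c = 0
T = 2·9/2 = 9

t_a=9/2 t_c=0 v_peak=135/2 T=9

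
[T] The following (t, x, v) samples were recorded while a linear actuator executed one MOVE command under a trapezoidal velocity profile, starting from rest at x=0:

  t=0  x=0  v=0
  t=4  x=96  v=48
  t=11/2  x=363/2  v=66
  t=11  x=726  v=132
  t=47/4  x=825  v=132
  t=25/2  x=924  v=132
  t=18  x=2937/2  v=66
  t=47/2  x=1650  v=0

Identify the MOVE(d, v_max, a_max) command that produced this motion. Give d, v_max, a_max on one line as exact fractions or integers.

final state: t=47/2, x=1650, v=0 → d = 1650
a_max = (48−0)/(4−0) = 12
max v = 132 over t∈[11,25/2] → v_max = 132
check: 132·(11+3/2) = 1650 ✓

d=1650 v_max=132 a_max=12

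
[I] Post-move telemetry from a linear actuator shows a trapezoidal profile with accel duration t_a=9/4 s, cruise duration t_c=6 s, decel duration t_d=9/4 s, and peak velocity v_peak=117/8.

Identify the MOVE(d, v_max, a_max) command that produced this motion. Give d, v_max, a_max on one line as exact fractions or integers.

a_max = (117/8)/(9/4) = 13/2
d_a = ½·117/8·9/4 = 1053/64; d_c = 117/8·6 = 351/4
d = 2·1053/64 + 351/4 = 3861/32
t_c = 6 > 0 so v_max = 117/8

d=3861/32 v_max=117/8 a_max=13/2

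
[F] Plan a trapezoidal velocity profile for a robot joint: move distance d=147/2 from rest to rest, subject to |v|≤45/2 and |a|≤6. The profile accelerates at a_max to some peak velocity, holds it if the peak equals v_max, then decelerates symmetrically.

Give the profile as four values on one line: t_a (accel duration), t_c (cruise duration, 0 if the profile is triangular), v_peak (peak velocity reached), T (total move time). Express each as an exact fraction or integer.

vₘ²/aₘ = (45/2)²/6 = 675/8
147/2 < 675/8 ⇒ no cruise
v_peak = √(147/2·6) = √441 = 21
t_a = 21/6 = 7/2; t_c = 0
T = 2·7/2 = 7

t_a=7/2 t_c=0 v_peak=21 T=7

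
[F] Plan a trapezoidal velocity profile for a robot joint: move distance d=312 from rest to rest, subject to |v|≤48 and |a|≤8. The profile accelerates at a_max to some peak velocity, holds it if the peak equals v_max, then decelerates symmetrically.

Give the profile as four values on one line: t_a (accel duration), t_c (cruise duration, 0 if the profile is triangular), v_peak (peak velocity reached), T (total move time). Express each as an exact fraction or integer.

t_a=6 t_c=1/2 v_peak=48 T=25/2

vₘ²/aₘ = 48²/8 = 288
312 ≥ 288 → trapezoidal
t_a = 48/8 = 6; v_peak = 48
d_cruise = 312 − 288 = 24; t_c = 24/48 = 1/2
T = 2·6 + 1/2 = 25/2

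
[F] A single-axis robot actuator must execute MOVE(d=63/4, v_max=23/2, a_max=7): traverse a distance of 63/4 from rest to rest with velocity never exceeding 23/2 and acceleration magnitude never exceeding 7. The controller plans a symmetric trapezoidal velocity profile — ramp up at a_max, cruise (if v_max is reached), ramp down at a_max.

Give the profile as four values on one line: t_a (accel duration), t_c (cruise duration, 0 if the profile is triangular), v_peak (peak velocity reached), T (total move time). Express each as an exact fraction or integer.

t_a=3/2 t_c=0 v_peak=21/2 T=3

vₘ²/aₘ = (23/2)²/7 = 529/28
63/4 < 529/28 ⇒ no cruise
v_peak = √(63/4·7) = √(441/4) = 21/2
t_a = (21/2)/7 = 3/2; t_c = 0
T = 2·3/2 = 3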